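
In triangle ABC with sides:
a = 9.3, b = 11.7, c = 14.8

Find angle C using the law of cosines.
c² = a² + b² − 2ab·cos(C)  ⇒  cos(C) = (a² + b² − c²)/(2ab)
cos(C) = (9.3² + 11.7² − 14.8²)/(2·9.3·11.7) = (86.49 + 136.89 − 219.04)/217.62 = 4.34/217.62 ≈ 0.019943
C = arccos(0.019943) ≈ 88.8573°

C = 88.86°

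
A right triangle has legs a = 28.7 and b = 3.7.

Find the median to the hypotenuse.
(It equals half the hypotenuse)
Hypotenuse c = √(a² + b²) = √(823.69 + 13.69) = √837.38 ≈ 28.9375
Median to hypotenuse = c/2 ≈ 28.9375/2 ≈ 14.4688

Median = 14.47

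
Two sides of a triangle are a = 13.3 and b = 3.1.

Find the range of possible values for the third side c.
Triangle inequality: |a − b| < c < a + b
|a − b| = |13.3 − 3.1| = 10.2
a + b = 13.3 + 3.1 = 16.4

10.2 < c < 16.4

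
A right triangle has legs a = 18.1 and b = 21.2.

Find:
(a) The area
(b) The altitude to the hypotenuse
(a) The legs are perpendicular, so Area = ½·a·b = ½·18.1·21.2 = ½·383.72 = 191.86
(b) Hypotenuse c = √(a² + b²) = √(327.61 + 449.44) = √777.05 ≈ 27.8756
    Area = ½·c·h_c  ⇒  h_c = 2·Area/c = 383.72/27.8756 ≈ 13.7654

Area = 191.86, h_c = 13.77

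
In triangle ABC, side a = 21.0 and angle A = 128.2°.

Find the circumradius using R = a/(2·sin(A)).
R = a/(2·sin(A)) = 21.0/(2·sin(128.2°))
sin(128.2°) ≈ 0.785857
R ≈ 21.0/(2·0.785857) = 21.0/1.57171 ≈ 13.3612

R = 13.36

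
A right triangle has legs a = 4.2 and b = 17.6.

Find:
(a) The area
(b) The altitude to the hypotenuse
(a) The legs are perpendicular, so Area = ½·a·b = ½·4.2·17.6 = ½·73.92 = 36.96
(b) Hypotenuse c = √(a² + b²) = √(17.64 + 309.76) = √327.4 ≈ 18.0942
    Area = ½·c·h_c  ⇒  h_c = 2·Area/c = 73.92/18.0942 ≈ 4.08529

Area = 36.96, h_c = 4.085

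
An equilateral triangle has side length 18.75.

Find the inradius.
r = Area/s with s the semi-perimeter.
Area = (√3/4)·18.75² = (√3/4)·351.5625 ≈ 0.433013·351.5625 ≈ 152.231
s = 3·18.75/2 = 28.125
r ≈ 152.231/28.125 ≈ 5.41266
(Equivalently r = side/(2√3) = 18.75/3.4641 ≈ 5.41266.)

r = 5.413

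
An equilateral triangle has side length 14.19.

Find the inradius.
r = Area/s with s the semi-perimeter.
Area = (√3/4)·14.19² = (√3/4)·201.3561 ≈ 0.433013·201.3561 ≈ 87.1897
s = 3·14.19/2 = 21.285
r ≈ 87.1897/21.285 ≈ 4.0963
(Equivalently r = side/(2√3) = 14.19/3.4641 ≈ 4.0963.)

r = 4.096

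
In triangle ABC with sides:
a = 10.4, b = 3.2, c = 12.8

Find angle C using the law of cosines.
c² = a² + b² − 2ab·cos(C)  ⇒  cos(C) = (a² + b² − c²)/(2ab)
cos(C) = (10.4² + 3.2² − 12.8²)/(2·10.4·3.2) = (108.16 + 10.24 − 163.84)/66.56 = -45.44/66.56 ≈ -0.682692
C = arccos(-0.682692) ≈ 133.054°

C = 133.1°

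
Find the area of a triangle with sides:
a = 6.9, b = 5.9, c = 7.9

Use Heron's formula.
s = (6.9 + 5.9 + 7.9)/2 = 20.7/2 = 10.35
s − a = 3.45, s − b = 4.45, s − c = 2.45
s(s−a)(s−b)(s−c) = 10.35·3.45·4.45·2.45 ≈ 389.301
Area = √389.301 ≈ 19.7307

Area = 19.73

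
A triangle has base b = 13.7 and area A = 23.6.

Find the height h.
A = ½·b·h  ⇒  h = 2A/b = 2·23.6/13.7 = 47.2/13.7 ≈ 3.44526

h = 3.445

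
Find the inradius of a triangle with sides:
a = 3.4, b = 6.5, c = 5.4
r = Area/s where s is the semi-perimeter.
s = (3.4 + 6.5 + 5.4)/2 = 15.3/2 = 7.65
Area = √(s(s−a)(s−b)(s−c)) = √(7.65·4.25·1.15·2.25) ≈ √84.1261 ≈ 9.17203
r ≈ 9.17203/7.65 ≈ 1.19896

r = 1.199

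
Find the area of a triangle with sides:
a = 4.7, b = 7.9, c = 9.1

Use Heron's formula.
s = (4.7 + 7.9 + 9.1)/2 = 21.7/2 = 10.85
s − a = 6.15, s − b = 2.95, s − c = 1.75
s(s−a)(s−b)(s−c) = 10.85·6.15·2.95·1.75 ≈ 344.481
Area = √344.481 ≈ 18.5602

Area = 18.56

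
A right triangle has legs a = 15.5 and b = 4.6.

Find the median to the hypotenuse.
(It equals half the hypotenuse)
Hypotenuse c = √(a² + b²) = √(240.25 + 21.16) = √261.41 ≈ 16.1682
Median to hypotenuse = c/2 ≈ 16.1682/2 ≈ 8.08409

Median = 8.084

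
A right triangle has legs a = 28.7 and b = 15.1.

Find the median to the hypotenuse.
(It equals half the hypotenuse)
Hypotenuse c = √(a² + b²) = √(823.69 + 228.01) = √1051.7 ≈ 32.4299
Median to hypotenuse = c/2 ≈ 32.4299/2 ≈ 16.215

Median = 16.21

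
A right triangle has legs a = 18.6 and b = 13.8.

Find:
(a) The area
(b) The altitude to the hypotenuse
(a) The legs are perpendicular, so Area = ½·a·b = ½·18.6·13.8 = ½·256.68 = 128.34
(b) Hypotenuse c = √(a² + b²) = √(345.96 + 190.44) = √536.4 ≈ 23.1603
    Area = ½·c·h_c  ⇒  h_c = 2·Area/c = 256.68/23.1603 ≈ 11.0828

Area = 128.34, h_c = 11.08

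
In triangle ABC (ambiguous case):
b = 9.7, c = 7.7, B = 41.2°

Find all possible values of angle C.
b/sin(B) = c/sin(C)  ⇒  sin(C) = c·sin(B)/b = 7.7·sin(41.2°)/9.7
sin(41.2°) ≈ 0.658689
sin(C) ≈ 7.7·0.658689/9.7 ≈ 5.07191/9.7 ≈ 0.522877
Candidate 1: C₁ = arcsin(0.522877) ≈ 31.5254°  →  A = 180° − 41.2° − 31.5254° ≈ 107.275° > 0, valid
Candidate 2: C₂ = 180° − C₁ ≈ 148.475°  →  A = 180° − 41.2° − 148.475° ≈ -9.6746° ≤ 0, not a valid triangle

C = 31.53° (one solution)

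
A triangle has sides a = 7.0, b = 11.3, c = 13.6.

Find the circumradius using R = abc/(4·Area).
First find the area with Heron's formula.
s = (7.0 + 11.3 + 13.6)/2 = 15.95
Area = √(s(s−a)(s−b)(s−c)) = √(15.95·8.95·4.65·2.35) ≈ √1559.93 ≈ 39.4959
abc = 7.0·11.3·13.6 = 1075.76
R = abc/(4·Area) ≈ 1075.76/(4·39.4959) = 1075.76/157.984 ≈ 6.80931

R = 6.809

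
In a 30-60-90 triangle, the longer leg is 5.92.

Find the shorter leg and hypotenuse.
In a 30-60-90 triangle the sides are in ratio 1 : √3 : 2, so short leg = long leg/√3 and hypotenuse = 2·(short leg).
Short leg = 5.92/√3 ≈ 5.92/1.73205 ≈ 3.41791
Hypotenuse = 2·3.41791 ≈ 6.83583

Short leg = 3.418, Hypotenuse = 6.836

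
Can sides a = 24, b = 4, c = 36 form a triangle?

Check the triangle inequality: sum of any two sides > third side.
a + b vs c: 24 + 4 = 28 ≤ 36  ✗
a + c vs b: 24 + 36 = 60 > 4  ✓
b + c vs a: 4 + 36 = 40 > 24  ✓

No: 24 + 4 = 28 is not > 36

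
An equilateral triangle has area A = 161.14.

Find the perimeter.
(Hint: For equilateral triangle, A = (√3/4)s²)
A = (√3/4)s²  ⇒  s² = 4A/√3 = 4·161.14/√3 = 644.56/1.73205 ≈ 372.137
s ≈ √372.137 ≈ 19.2908
Perimeter = 3s ≈ 3·19.2908 ≈ 57.8725

Perimeter = 57.87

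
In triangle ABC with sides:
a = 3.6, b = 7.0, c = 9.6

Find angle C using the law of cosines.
c² = a² + b² − 2ab·cos(C)  ⇒  cos(C) = (a² + b² − c²)/(2ab)
cos(C) = (3.6² + 7.0² − 9.6²)/(2·3.6·7.0) = (12.96 + 49 − 92.16)/50.4 = -30.2/50.4 ≈ -0.599206
C = arccos(-0.599206) ≈ 126.813°

C = 126.8°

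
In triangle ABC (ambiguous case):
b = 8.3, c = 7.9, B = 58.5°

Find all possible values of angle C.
b/sin(B) = c/sin(C)  ⇒  sin(C) = c·sin(B)/b = 7.9·sin(58.5°)/8.3
sin(58.5°) ≈ 0.85264
sin(C) ≈ 7.9·0.85264/8.3 ≈ 6.73586/8.3 ≈ 0.811549
Candidate 1: C₁ = arcsin(0.811549) ≈ 54.2476°  →  A = 180° − 58.5° − 54.2476° ≈ 67.2524° > 0, valid
Candidate 2: C₂ = 180° − C₁ ≈ 125.752°  →  A = 180° − 58.5° − 125.752° ≈ -4.2524° ≤ 0, not a valid triangle

C = 54.25° (one solution)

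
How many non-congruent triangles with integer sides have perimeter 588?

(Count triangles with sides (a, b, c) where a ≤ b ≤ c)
Let a ≤ b ≤ c with a + b + c = 588. The only binding inequality is a + b > c, i.e. 588 − c > c, so c < 588/2; and c ≥ 588/3 since c is the largest side.
So 196 ≤ c ≤ 293. For each c, b runs from ⌈(588 − c)/2⌉ up to c (then a = 588 − b − c satisfies 1 ≤ a ≤ b automatically), giving c − ⌈(588 − c)/2⌉ + 1 choices.
Summing over c: 1 + 2 + 4 + 5 + … + 145 + 146  (98 terms, c = 196, …, 293) = 7203
Check (closed form: nearest integer to p²/48 for even p, (p+3)²/48 for odd p): 588²/48 = 345744/48 ≈ 7203.00 → 7203

7203 triangles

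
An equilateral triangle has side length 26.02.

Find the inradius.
r = Area/s with s the semi-perimeter.
Area = (√3/4)·26.02² = (√3/4)·677.0404 ≈ 0.433013·677.0404 ≈ 293.167
s = 3·26.02/2 = 39.03
r ≈ 293.167/39.03 ≈ 7.51133
(Equivalently r = side/(2√3) = 26.02/3.4641 ≈ 7.51133.)

r = 7.511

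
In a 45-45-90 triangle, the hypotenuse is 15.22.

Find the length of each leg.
In a 45-45-90 triangle hypotenuse = leg·√2, so leg = hypotenuse/√2.
Leg = 15.22/√2 ≈ 15.22/1.41421 ≈ 10.7622

Each leg = 10.76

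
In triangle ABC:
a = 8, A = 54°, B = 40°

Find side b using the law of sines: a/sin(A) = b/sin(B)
a/sin(A) = b/sin(B)  ⇒  b = a·sin(B)/sin(A) = 8·sin(40°)/sin(54°)
sin(40°) ≈ 0.642788, sin(54°) ≈ 0.809017
b ≈ 8·0.642788/0.809017 ≈ 5.1423/0.809017 ≈ 6.35623

b = 6.356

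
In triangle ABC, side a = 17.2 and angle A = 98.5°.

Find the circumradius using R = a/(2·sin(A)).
R = a/(2·sin(A)) = 17.2/(2·sin(98.5°))
sin(98.5°) ≈ 0.989016
R ≈ 17.2/(2·0.989016) = 17.2/1.97803 ≈ 8.69551

R = 8.696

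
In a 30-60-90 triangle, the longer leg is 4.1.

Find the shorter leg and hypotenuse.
In a 30-60-90 triangle the sides are in ratio 1 : √3 : 2, so short leg = long leg/√3 and hypotenuse = 2·(short leg).
Short leg = 4.1/√3 ≈ 4.1/1.73205 ≈ 2.36714
Hypotenuse = 2·2.36714 ≈ 4.73427

Short leg = 2.367, Hypotenuse = 4.734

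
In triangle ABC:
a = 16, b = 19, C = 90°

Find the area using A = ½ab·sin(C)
A = ½·a·b·sin(C) = ½·16·19·sin(90°)
sin(90°) ≈ 1
A ≈ ½·304·1 = 152·1 ≈ 152

Area = 152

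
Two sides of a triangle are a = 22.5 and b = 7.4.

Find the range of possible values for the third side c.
Triangle inequality: |a − b| < c < a + b
|a − b| = |22.5 − 7.4| = 15.1
a + b = 22.5 + 7.4 = 29.9

15.1 < c < 29.9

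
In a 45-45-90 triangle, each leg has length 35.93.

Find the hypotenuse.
In a 45-45-90 triangle the sides are in ratio 1 : 1 : √2, so hypotenuse = leg·√2.
Hypotenuse = 35.93·√2 ≈ 35.93·1.41421 ≈ 50.8127

Hypotenuse = 35.93√2 = 50.81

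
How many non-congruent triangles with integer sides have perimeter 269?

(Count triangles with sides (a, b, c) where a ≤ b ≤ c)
Let a ≤ b ≤ c with a + b + c = 269. The only binding inequality is a + b > c, i.e. 269 − c > c, so c < 269/2; and c ≥ 269/3 since c is the largest side.
So 90 ≤ c ≤ 134. For each c, b runs from ⌈(269 − c)/2⌉ up to c (then a = 269 − b − c satisfies 1 ≤ a ≤ b automatically), giving c − ⌈(269 − c)/2⌉ + 1 choices.
Summing over c: 1 + 3 + 4 + 6 + … + 66 + 67  (45 terms, c = 90, …, 134) = 1541
Check (closed form: nearest integer to p²/48 for even p, (p+3)²/48 for odd p): (269+3)²/48 = 272²/48 = 73984/48 ≈ 1541.33 → 1541

1541 triangles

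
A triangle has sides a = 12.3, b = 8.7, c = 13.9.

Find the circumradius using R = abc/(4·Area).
First find the area with Heron's formula.
s = (12.3 + 8.7 + 13.9)/2 = 17.45
Area = √(s(s−a)(s−b)(s−c)) = √(17.45·5.15·8.75·3.55) ≈ √2791.51 ≈ 52.8347
abc = 12.3·8.7·13.9 = 1487.439
R = abc/(4·Area) ≈ 1487.439/(4·52.8347) = 1487.439/211.339 ≈ 7.03817

R = 7.038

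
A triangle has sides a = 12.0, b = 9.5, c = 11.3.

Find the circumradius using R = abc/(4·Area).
First find the area with Heron's formula.
s = (12.0 + 9.5 + 11.3)/2 = 16.4
Area = √(s(s−a)(s−b)(s−c)) = √(16.4·4.4·6.9·5.1) ≈ √2539.31 ≈ 50.3916
abc = 12.0·9.5·11.3 = 1288.2
R = abc/(4·Area) ≈ 1288.2/(4·50.3916) = 1288.2/201.566 ≈ 6.39095

R = 6.391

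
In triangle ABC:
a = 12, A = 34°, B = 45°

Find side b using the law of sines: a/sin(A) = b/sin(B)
a/sin(A) = b/sin(B)  ⇒  b = a·sin(B)/sin(A) = 12·sin(45°)/sin(34°)
sin(45°) ≈ 0.707107, sin(34°) ≈ 0.559193
b ≈ 12·0.707107/0.559193 ≈ 8.48528/0.559193 ≈ 15.1742

b = 15.17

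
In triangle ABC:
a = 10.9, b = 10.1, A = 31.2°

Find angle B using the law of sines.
a/sin(A) = b/sin(B)  ⇒  sin(B) = b·sin(A)/a = 10.1·sin(31.2°)/10.9
sin(31.2°) ≈ 0.518027
sin(B) ≈ 10.1·0.518027/10.9 ≈ 5.23207/10.9 ≈ 0.480007
B = arcsin(0.480007) ≈ 28.6858°
(Since b ≤ a we need B ≤ A, so the obtuse alternative 180° − 28.6858° ≈ 151.314° is rejected.)

B = 28.69°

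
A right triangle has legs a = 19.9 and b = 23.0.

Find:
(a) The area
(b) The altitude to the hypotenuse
(a) The legs are perpendicular, so Area = ½·a·b = ½·19.9·23.0 = ½·457.7 = 228.85
(b) Hypotenuse c = √(a² + b²) = √(396.01 + 529) = √925.01 ≈ 30.414
    Area = ½·c·h_c  ⇒  h_c = 2·Area/c = 457.7/30.414 ≈ 15.049

Area = 228.85, h_c = 15.05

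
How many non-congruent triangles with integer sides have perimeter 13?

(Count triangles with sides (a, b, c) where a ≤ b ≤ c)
Let a ≤ b ≤ c with a + b + c = 13. The only binding inequality is a + b > c, i.e. 13 − c > c, so c < 13/2; and c ≥ 13/3 since c is the largest side.
So 5 ≤ c ≤ 6. For each c, b runs from ⌈(13 − c)/2⌉ up to c (then a = 13 − b − c satisfies 1 ≤ a ≤ b automatically), giving c − ⌈(13 − c)/2⌉ + 1 choices.
Summing over c: 2 + 3 = 5
Check (closed form: nearest integer to p²/48 for even p, (p+3)²/48 for odd p): (13+3)²/48 = 16²/48 = 256/48 ≈ 5.33 → 5

5 triangles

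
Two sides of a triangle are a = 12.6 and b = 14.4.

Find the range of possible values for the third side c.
Triangle inequality: |a − b| < c < a + b
|a − b| = |12.6 − 14.4| = 1.8
a + b = 12.6 + 14.4 = 27

1.8 < c < 27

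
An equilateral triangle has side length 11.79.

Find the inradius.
r = Area/s with s the semi-perimeter.
Area = (√3/4)·11.79² = (√3/4)·139.0041 ≈ 0.433013·139.0041 ≈ 60.1905
s = 3·11.79/2 = 17.685
r ≈ 60.1905/17.685 ≈ 3.40348
(Equivalently r = side/(2√3) = 11.79/3.4641 ≈ 3.40348.)

r = 3.403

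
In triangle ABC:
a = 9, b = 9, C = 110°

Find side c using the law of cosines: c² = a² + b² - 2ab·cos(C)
c² = 9² + 9² − 2·9·9·cos(110°)
cos(110°) ≈ -0.34202
c² ≈ 81 + 81 − 162·(-0.34202) ≈ 162 + 55.4073 ≈ 217.407
c ≈ √217.407 ≈ 14.7447

c = 14.74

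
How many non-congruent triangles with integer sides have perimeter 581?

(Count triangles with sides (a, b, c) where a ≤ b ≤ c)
Let a ≤ b ≤ c with a + b + c = 581. The only binding inequality is a + b > c, i.e. 581 − c > c, so c < 581/2; and c ≥ 581/3 since c is the largest side.
So 194 ≤ c ≤ 290. For each c, b runs from ⌈(581 − c)/2⌉ up to c (then a = 581 − b − c satisfies 1 ≤ a ≤ b automatically), giving c − ⌈(581 − c)/2⌉ + 1 choices.
Summing over c: 1 + 3 + 4 + 6 + … + 144 + 145  (97 terms, c = 194, …, 290) = 7105
Check (closed form: nearest integer to p²/48 for even p, (p+3)²/48 for odd p): (581+3)²/48 = 584²/48 = 341056/48 ≈ 7105.33 → 7105

7105 triangles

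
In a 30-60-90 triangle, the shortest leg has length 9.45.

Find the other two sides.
In a 30-60-90 triangle the sides are in ratio 1 : √3 : 2 (short leg : long leg : hypotenuse).
Long leg = 9.45·√3 ≈ 9.45·1.73205 ≈ 16.3679
Hypotenuse = 2·9.45 = 18.9

Long leg = 9.45√3 = 16.37, Hypotenuse = 18.9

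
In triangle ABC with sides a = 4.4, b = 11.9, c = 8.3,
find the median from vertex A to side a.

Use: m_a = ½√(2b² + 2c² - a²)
m_a = ½√(2·11.9² + 2·8.3² − 4.4²) = ½√(2·141.61 + 2·68.89 − 19.36) = ½√(283.22 + 137.78 − 19.36) = ½√401.64
√401.64 ≈ 20.041, so m_a ≈ 10.0205

m_a = 10.02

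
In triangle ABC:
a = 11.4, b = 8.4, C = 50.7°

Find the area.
Two sides and the included angle (SAS): A = ½·a·b·sin(C) = ½·11.4·8.4·sin(50.7°)
sin(50.7°) ≈ 0.77384
A ≈ ½·95.76·0.77384 = 47.88·0.77384 ≈ 37.0515

Area = 37.05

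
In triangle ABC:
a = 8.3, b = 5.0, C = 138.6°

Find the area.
Two sides and the included angle (SAS): A = ½·a·b·sin(C) = ½·8.3·5.0·sin(138.6°)
sin(138.6°) ≈ 0.661312
A ≈ ½·41.5·0.661312 = 20.75·0.661312 ≈ 13.7222

Area = 13.72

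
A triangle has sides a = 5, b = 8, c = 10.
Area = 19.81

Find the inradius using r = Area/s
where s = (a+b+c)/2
s = (5 + 8 + 10)/2 = 23/2 = 11.5
r = Area/s = 19.81/11.5 ≈ 1.72261

r = 1.723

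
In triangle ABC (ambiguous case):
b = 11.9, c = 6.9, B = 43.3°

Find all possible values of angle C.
b/sin(B) = c/sin(C)  ⇒  sin(C) = c·sin(B)/b = 6.9·sin(43.3°)/11.9
sin(43.3°) ≈ 0.685818
sin(C) ≈ 6.9·0.685818/11.9 ≈ 4.73215/11.9 ≈ 0.397659
Candidate 1: C₁ = arcsin(0.397659) ≈ 23.4319°  →  A = 180° − 43.3° − 23.4319° ≈ 113.268° > 0, valid
Candidate 2: C₂ = 180° − C₁ ≈ 156.568°  →  A = 180° − 43.3° − 156.568° ≈ -19.8681° ≤ 0, not a valid triangle

C = 23.43° (one solution)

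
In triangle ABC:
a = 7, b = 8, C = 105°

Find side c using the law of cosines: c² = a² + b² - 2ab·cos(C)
c² = 7² + 8² − 2·7·8·cos(105°)
cos(105°) ≈ -0.258819
c² ≈ 49 + 64 − 112·(-0.258819) ≈ 113 + 28.9877 ≈ 141.988
c ≈ √141.988 ≈ 11.9159

c = 11.92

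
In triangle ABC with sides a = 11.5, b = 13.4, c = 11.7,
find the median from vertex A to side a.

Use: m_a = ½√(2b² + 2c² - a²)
m_a = ½√(2·13.4² + 2·11.7² − 11.5²) = ½√(2·179.56 + 2·136.89 − 132.25) = ½√(359.12 + 273.78 − 132.25) = ½√500.65
√500.65 ≈ 22.3752, so m_a ≈ 11.1876

m_a = 11.19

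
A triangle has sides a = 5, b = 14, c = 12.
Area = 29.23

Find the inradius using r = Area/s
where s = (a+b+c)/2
s = (5 + 14 + 12)/2 = 31/2 = 15.5
r = Area/s = 29.23/15.5 ≈ 1.88581

r = 1.886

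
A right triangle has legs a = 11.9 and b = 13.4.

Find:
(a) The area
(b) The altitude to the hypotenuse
(a) The legs are perpendicular, so Area = ½·a·b = ½·11.9·13.4 = ½·159.46 = 79.73
(b) Hypotenuse c = √(a² + b²) = √(141.61 + 179.56) = √321.17 ≈ 17.9212
    Area = ½·c·h_c  ⇒  h_c = 2·Area/c = 159.46/17.9212 ≈ 8.89783

Area = 79.73, h_c = 8.898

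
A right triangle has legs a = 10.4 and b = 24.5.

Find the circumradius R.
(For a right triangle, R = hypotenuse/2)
Hypotenuse c = √(a² + b²) = √(108.16 + 600.25) = √708.41 ≈ 26.616
R = c/2 ≈ 26.616/2 ≈ 13.308

R = 13.31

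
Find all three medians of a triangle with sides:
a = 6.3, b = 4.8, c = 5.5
Median formula: m_a = ½√(2b² + 2c² − a²) (and cyclically). a² = 39.69, b² = 23.04, c² = 30.25.
m_a = ½√(2·23.04 + 2·30.25 − 39.69) = ½√66.89 ≈ ½·8.17863 ≈ 4.08932
m_b = ½√(2·39.69 + 2·30.25 − 23.04) = ½√116.84 ≈ ½·10.8093 ≈ 5.40463
m_c = ½√(2·39.69 + 2·23.04 − 30.25) = ½√95.21 ≈ ½·9.75756 ≈ 4.87878

m_a = 4.089, m_b = 5.405, m_c = 4.879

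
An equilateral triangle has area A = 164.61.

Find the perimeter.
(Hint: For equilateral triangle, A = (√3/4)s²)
A = (√3/4)s²  ⇒  s² = 4A/√3 = 4·164.61/√3 = 658.44/1.73205 ≈ 380.151
s ≈ √380.151 ≈ 19.4974
Perimeter = 3s ≈ 3·19.4974 ≈ 58.4923

Perimeter = 58.49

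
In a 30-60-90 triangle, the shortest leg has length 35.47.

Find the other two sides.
In a 30-60-90 triangle the sides are in ratio 1 : √3 : 2 (short leg : long leg : hypotenuse).
Long leg = 35.47·√3 ≈ 35.47·1.73205 ≈ 61.4358
Hypotenuse = 2·35.47 = 70.94

Long leg = 35.47√3 = 61.44, Hypotenuse = 70.94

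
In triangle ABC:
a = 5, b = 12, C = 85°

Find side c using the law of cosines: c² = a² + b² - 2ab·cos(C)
c² = 5² + 12² − 2·5·12·cos(85°)
cos(85°) ≈ 0.0871557
c² ≈ 25 + 144 − 120·(0.0871557) ≈ 169 − 10.4587 ≈ 158.541
c ≈ √158.541 ≈ 12.5913

c = 12.59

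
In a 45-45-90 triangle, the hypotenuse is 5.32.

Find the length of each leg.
In a 45-45-90 triangle hypotenuse = leg·√2, so leg = hypotenuse/√2.
Leg = 5.32/√2 ≈ 5.32/1.41421 ≈ 3.76181

Each leg = 3.762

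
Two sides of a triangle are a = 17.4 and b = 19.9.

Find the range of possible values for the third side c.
Triangle inequality: |a − b| < c < a + b
|a − b| = |17.4 − 19.9| = 2.5
a + b = 17.4 + 19.9 = 37.3

2.5 < c < 37.3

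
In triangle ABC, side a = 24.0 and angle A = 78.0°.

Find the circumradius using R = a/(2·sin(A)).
R = a/(2·sin(A)) = 24.0/(2·sin(78.0°))
sin(78.0°) ≈ 0.978148
R ≈ 24.0/(2·0.978148) = 24.0/1.9563 ≈ 12.2681

R = 12.27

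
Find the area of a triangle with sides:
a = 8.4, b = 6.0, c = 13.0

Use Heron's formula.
s = (8.4 + 6.0 + 13.0)/2 = 27.4/2 = 13.7
s − a = 5.3, s − b = 7.7, s − c = 0.7
s(s−a)(s−b)(s−c) = 13.7·5.3·7.7·0.7 ≈ 391.368
Area = √391.368 ≈ 19.783

Area = 19.78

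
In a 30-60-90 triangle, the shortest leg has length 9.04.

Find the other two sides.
In a 30-60-90 triangle the sides are in ratio 1 : √3 : 2 (short leg : long leg : hypotenuse).
Long leg = 9.04·√3 ≈ 9.04·1.73205 ≈ 15.6577
Hypotenuse = 2·9.04 = 18.08

Long leg = 9.04√3 = 15.66, Hypotenuse = 18.08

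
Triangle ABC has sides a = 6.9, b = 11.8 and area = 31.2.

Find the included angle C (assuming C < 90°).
Area = ½·a·b·sin(C)  ⇒  sin(C) = 2·Area/(a·b) = 2·31.2/(6.9·11.8) = 62.4/81.42 ≈ 0.766396
C = arcsin(0.766396) ≈ 50.0314° (taking the acute solution since C < 90°)

C = 50.03°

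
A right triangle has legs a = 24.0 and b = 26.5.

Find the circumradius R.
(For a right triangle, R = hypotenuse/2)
Hypotenuse c = √(a² + b²) = √(576 + 702.25) = √1278.25 ≈ 35.7526
R = c/2 ≈ 35.7526/2 ≈ 17.8763

R = 17.88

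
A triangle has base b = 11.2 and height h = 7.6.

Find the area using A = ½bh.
A = ½·b·h = ½·11.2·7.6 = ½·85.12 = 42.56

Area = 42.56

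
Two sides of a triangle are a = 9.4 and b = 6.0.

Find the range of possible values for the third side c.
Triangle inequality: |a − b| < c < a + b
|a − b| = |9.4 − 6.0| = 3.4
a + b = 9.4 + 6.0 = 15.4

3.4 < c < 15.4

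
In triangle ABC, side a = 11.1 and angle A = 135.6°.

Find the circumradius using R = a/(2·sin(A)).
R = a/(2·sin(A)) = 11.1/(2·sin(135.6°))
sin(135.6°) ≈ 0.699663
R ≈ 11.1/(2·0.699663) = 11.1/1.39933 ≈ 7.93239

R = 7.932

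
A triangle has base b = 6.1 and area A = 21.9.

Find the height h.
A = ½·b·h  ⇒  h = 2A/b = 2·21.9/6.1 = 43.8/6.1 ≈ 7.18033

h = 7.18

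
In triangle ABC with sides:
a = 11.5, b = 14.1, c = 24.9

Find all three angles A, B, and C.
Law of cosines for each angle (a² = 132.25, b² = 198.81, c² = 620.01):
cos(A) = (b² + c² − a²)/(2bc) = (198.81 + 620.01 − 132.25)/(2·14.1·24.9) = 686.57/702.18 ≈ 0.977769  ⇒  A ≈ 12.1038°
cos(B) = (a² + c² − b²)/(2ac) = (132.25 + 620.01 − 198.81)/(2·11.5·24.9) = 553.45/572.7 ≈ 0.966387  ⇒  B ≈ 14.8975°
cos(C) = (a² + b² − c²)/(2ab) = (132.25 + 198.81 − 620.01)/(2·11.5·14.1) = -288.95/324.3 ≈ -0.890996  ⇒  C ≈ 152.999°
Check: A + B + C ≈ 180°

A = 12.1°, B = 14.9°, C = 153°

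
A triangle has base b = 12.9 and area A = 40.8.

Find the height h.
A = ½·b·h  ⇒  h = 2A/b = 2·40.8/12.9 = 81.6/12.9 ≈ 6.32558

h = 6.326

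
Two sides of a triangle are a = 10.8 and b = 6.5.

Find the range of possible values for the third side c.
Triangle inequality: |a − b| < c < a + b
|a − b| = |10.8 − 6.5| = 4.3
a + b = 10.8 + 6.5 = 17.3

4.3 < c < 17.3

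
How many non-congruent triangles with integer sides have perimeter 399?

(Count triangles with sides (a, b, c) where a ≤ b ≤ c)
Let a ≤ b ≤ c with a + b + c = 399. The only binding inequality is a + b > c, i.e. 399 − c > c, so c < 399/2; and c ≥ 399/3 since c is the largest side.
So 133 ≤ c ≤ 199. For each c, b runs from ⌈(399 − c)/2⌉ up to c (then a = 399 − b − c satisfies 1 ≤ a ≤ b automatically), giving c − ⌈(399 − c)/2⌉ + 1 choices.
Summing over c: 1 + 2 + 4 + 5 + … + 98 + 100  (67 terms, c = 133, …, 199) = 3367
Check (closed form: nearest integer to p²/48 for even p, (p+3)²/48 for odd p): (399+3)²/48 = 402²/48 = 161604/48 ≈ 3366.75 → 3367

3367 triangles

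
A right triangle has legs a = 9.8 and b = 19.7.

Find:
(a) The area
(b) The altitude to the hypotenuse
(a) The legs are perpendicular, so Area = ½·a·b = ½·9.8·19.7 = ½·193.06 = 96.53
(b) Hypotenuse c = √(a² + b²) = √(96.04 + 388.09) = √484.13 ≈ 22.003
    Area = ½·c·h_c  ⇒  h_c = 2·Area/c = 193.06/22.003 ≈ 8.77428

Area = 96.53, h_c = 8.774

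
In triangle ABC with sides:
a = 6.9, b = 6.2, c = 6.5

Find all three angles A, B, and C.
Law of cosines for each angle (a² = 47.61, b² = 38.44, c² = 42.25):
cos(A) = (b² + c² − a²)/(2bc) = (38.44 + 42.25 − 47.61)/(2·6.2·6.5) = 33.08/80.6 ≈ 0.410422  ⇒  A ≈ 65.7687°
cos(B) = (a² + c² − b²)/(2ac) = (47.61 + 42.25 − 38.44)/(2·6.9·6.5) = 51.42/89.7 ≈ 0.573244  ⇒  B ≈ 55.0232°
cos(C) = (a² + b² − c²)/(2ab) = (47.61 + 38.44 − 42.25)/(2·6.9·6.2) = 43.8/85.56 ≈ 0.511921  ⇒  C ≈ 59.2081°
Check: A + B + C ≈ 180°

A = 65.77°, B = 55.02°, C = 59.21°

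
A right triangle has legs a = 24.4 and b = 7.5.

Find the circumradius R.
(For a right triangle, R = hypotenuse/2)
Hypotenuse c = √(a² + b²) = √(595.36 + 56.25) = √651.61 ≈ 25.5267
R = c/2 ≈ 25.5267/2 ≈ 12.7633

R = 12.76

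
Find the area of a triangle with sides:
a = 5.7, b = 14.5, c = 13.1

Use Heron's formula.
s = (5.7 + 14.5 + 13.1)/2 = 33.3/2 = 16.65
s − a = 10.95, s − b = 2.15, s − c = 3.55
s(s−a)(s−b)(s−c) = 16.65·10.95·2.15·3.55 ≈ 1391.54
Area = √1391.54 ≈ 37.3033

Area = 37.3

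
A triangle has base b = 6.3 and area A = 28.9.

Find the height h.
A = ½·b·h  ⇒  h = 2A/b = 2·28.9/6.3 = 57.8/6.3 ≈ 9.1746

h = 9.175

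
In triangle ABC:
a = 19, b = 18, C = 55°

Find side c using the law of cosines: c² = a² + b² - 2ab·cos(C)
c² = 19² + 18² − 2·19·18·cos(55°)
cos(55°) ≈ 0.573576
c² ≈ 361 + 324 − 684·(0.573576) ≈ 685 − 392.326 ≈ 292.674
c ≈ √292.674 ≈ 17.1077

c = 17.11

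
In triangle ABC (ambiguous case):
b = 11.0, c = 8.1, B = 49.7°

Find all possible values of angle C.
b/sin(B) = c/sin(C)  ⇒  sin(C) = c·sin(B)/b = 8.1·sin(49.7°)/11.0
sin(49.7°) ≈ 0.762668
sin(C) ≈ 8.1·0.762668/11.0 ≈ 6.17761/11.0 ≈ 0.561601
Candidate 1: C₁ = arcsin(0.561601) ≈ 34.1666°  →  A = 180° − 49.7° − 34.1666° ≈ 96.1334° > 0, valid
Candidate 2: C₂ = 180° − C₁ ≈ 145.833°  →  A = 180° − 49.7° − 145.833° ≈ -15.5334° ≤ 0, not a valid triangle

C = 34.17° (one solution)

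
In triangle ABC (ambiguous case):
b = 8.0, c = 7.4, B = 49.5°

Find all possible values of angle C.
b/sin(B) = c/sin(C)  ⇒  sin(C) = c·sin(B)/b = 7.4·sin(49.5°)/8.0
sin(49.5°) ≈ 0.760406
sin(C) ≈ 7.4·0.760406/8.0 ≈ 5.627/8.0 ≈ 0.703376
Candidate 1: C₁ = arcsin(0.703376) ≈ 44.6985°  →  A = 180° − 49.5° − 44.6985° ≈ 85.8015° > 0, valid
Candidate 2: C₂ = 180° − C₁ ≈ 135.302°  →  A = 180° − 49.5° − 135.302° ≈ -4.8015° ≤ 0, not a valid triangle

C = 44.7° (one solution)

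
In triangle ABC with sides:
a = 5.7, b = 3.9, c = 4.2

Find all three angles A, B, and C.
Law of cosines for each angle (a² = 32.49, b² = 15.21, c² = 17.64):
cos(A) = (b² + c² − a²)/(2bc) = (15.21 + 17.64 − 32.49)/(2·3.9·4.2) = 0.36/32.76 ≈ 0.010989  ⇒  A ≈ 89.3704°
cos(B) = (a² + c² − b²)/(2ac) = (32.49 + 17.64 − 15.21)/(2·5.7·4.2) = 34.92/47.88 ≈ 0.729323  ⇒  B ≈ 43.1703°
cos(C) = (a² + b² − c²)/(2ab) = (32.49 + 15.21 − 17.64)/(2·5.7·3.9) = 30.06/44.46 ≈ 0.676113  ⇒  C ≈ 47.4593°
Check: A + B + C ≈ 180°

A = 89.37°, B = 43.17°, C = 47.46°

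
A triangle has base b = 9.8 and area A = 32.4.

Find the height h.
A = ½·b·h  ⇒  h = 2A/b = 2·32.4/9.8 = 64.8/9.8 ≈ 6.61224

h = 6.612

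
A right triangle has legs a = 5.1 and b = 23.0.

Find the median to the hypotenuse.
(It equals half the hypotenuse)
Hypotenuse c = √(a² + b²) = √(26.01 + 529) = √555.01 ≈ 23.5587
Median to hypotenuse = c/2 ≈ 23.5587/2 ≈ 11.7793

Median = 11.78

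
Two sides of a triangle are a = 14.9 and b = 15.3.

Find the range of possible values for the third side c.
Triangle inequality: |a − b| < c < a + b
|a − b| = |14.9 − 15.3| = 0.4
a + b = 14.9 + 15.3 = 30.2

0.4 < c < 30.2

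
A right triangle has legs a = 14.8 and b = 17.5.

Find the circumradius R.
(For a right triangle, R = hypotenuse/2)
Hypotenuse c = √(a² + b²) = √(219.04 + 306.25) = √525.29 ≈ 22.9192
R = c/2 ≈ 22.9192/2 ≈ 11.4596

R = 11.46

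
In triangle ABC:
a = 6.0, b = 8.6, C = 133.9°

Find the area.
Two sides and the included angle (SAS): A = ½·a·b·sin(C) = ½·6.0·8.6·sin(133.9°)
sin(133.9°) ≈ 0.720551
A ≈ ½·51.6·0.720551 = 25.8·0.720551 ≈ 18.5902

Area = 18.59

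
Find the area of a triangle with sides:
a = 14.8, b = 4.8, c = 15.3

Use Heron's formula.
s = (14.8 + 4.8 + 15.3)/2 = 34.9/2 = 17.45
s − a = 2.65, s − b = 12.65, s − c = 2.15
s(s−a)(s−b)(s−c) = 17.45·2.65·12.65·2.15 ≈ 1257.68
Area = √1257.68 ≈ 35.4638

Area = 35.46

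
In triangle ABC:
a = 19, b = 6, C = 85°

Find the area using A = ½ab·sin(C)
A = ½·a·b·sin(C) = ½·19·6·sin(85°)
sin(85°) ≈ 0.996195
A ≈ ½·114·0.996195 = 57·0.996195 ≈ 56.7831

Area = 56.78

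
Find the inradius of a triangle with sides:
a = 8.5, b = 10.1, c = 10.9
r = Area/s where s is the semi-perimeter.
s = (8.5 + 10.1 + 10.9)/2 = 29.5/2 = 14.75
Area = √(s(s−a)(s−b)(s−c)) = √(14.75·6.25·4.65·3.85) ≈ √1650.39 ≈ 40.625
r ≈ 40.625/14.75 ≈ 2.75423

r = 2.754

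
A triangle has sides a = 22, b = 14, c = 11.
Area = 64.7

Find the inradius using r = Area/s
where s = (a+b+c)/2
s = (22 + 14 + 11)/2 = 47/2 = 23.5
r = Area/s = 64.7/23.5 ≈ 2.75319

r = 2.753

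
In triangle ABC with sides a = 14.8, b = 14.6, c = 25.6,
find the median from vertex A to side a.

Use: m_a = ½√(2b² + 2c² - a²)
m_a = ½√(2·14.6² + 2·25.6² − 14.8²) = ½√(2·213.16 + 2·655.36 − 219.04) = ½√(426.32 + 1310.72 − 219.04) = ½√1518
√1518 ≈ 38.9615, so m_a ≈ 19.4808

m_a = 19.48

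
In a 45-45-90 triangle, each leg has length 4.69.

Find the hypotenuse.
In a 45-45-90 triangle the sides are in ratio 1 : 1 : √2, so hypotenuse = leg·√2.
Hypotenuse = 4.69·√2 ≈ 4.69·1.41421 ≈ 6.63266

Hypotenuse = 4.69√2 = 6.633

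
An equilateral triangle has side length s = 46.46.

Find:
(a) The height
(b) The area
(a) The height splits the triangle into two 30-60-90 halves: h = s·√3/2 = 46.46·1.73205/2 ≈ 80.4711/2 ≈ 40.2355
(b) Area = (√3/4)·s² = (√3/4)·46.46² = (√3/4)·2158.5316 ≈ 0.433013·2158.5316 ≈ 934.672

Height = 40.24, Area = 934.7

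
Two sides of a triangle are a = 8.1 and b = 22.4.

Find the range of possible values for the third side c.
Triangle inequality: |a − b| < c < a + b
|a − b| = |8.1 − 22.4| = 14.3
a + b = 8.1 + 22.4 = 30.5

14.3 < c < 30.5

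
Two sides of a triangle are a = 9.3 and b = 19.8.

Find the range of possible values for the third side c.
Triangle inequality: |a − b| < c < a + b
|a − b| = |9.3 − 19.8| = 10.5
a + b = 9.3 + 19.8 = 29.1

10.5 < c < 29.1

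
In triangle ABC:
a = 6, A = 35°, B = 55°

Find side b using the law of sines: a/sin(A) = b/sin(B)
a/sin(A) = b/sin(B)  ⇒  b = a·sin(B)/sin(A) = 6·sin(55°)/sin(35°)
sin(55°) ≈ 0.819152, sin(35°) ≈ 0.573576
b ≈ 6·0.819152/0.573576 ≈ 4.91491/0.573576 ≈ 8.56889

b = 8.569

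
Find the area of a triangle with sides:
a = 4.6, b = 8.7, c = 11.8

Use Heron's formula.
s = (4.6 + 8.7 + 11.8)/2 = 25.1/2 = 12.55
s − a = 7.95, s − b = 3.85, s − c = 0.75
s(s−a)(s−b)(s−c) = 12.55·7.95·3.85·0.75 ≈ 288.093
Area = √288.093 ≈ 16.9733

Area = 16.97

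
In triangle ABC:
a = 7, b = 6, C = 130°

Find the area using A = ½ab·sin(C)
A = ½·a·b·sin(C) = ½·7·6·sin(130°)
sin(130°) ≈ 0.766044
A ≈ ½·42·0.766044 = 21·0.766044 ≈ 16.0869

Area = 16.09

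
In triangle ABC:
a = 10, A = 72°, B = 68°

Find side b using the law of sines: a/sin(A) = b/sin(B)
a/sin(A) = b/sin(B)  ⇒  b = a·sin(B)/sin(A) = 10·sin(68°)/sin(72°)
sin(68°) ≈ 0.927184, sin(72°) ≈ 0.951057
b ≈ 10·0.927184/0.951057 ≈ 9.27184/0.951057 ≈ 9.74899

b = 9.749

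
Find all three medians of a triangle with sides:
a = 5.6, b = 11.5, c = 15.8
Median formula: m_a = ½√(2b² + 2c² − a²) (and cyclically). a² = 31.36, b² = 132.25, c² = 249.64.
m_a = ½√(2·132.25 + 2·249.64 − 31.36) = ½√732.42 ≈ ½·27.0633 ≈ 13.5316
m_b = ½√(2·31.36 + 2·249.64 − 132.25) = ½√429.75 ≈ ½·20.7304 ≈ 10.3652
m_c = ½√(2·31.36 + 2·132.25 − 249.64) = ½√77.58 ≈ ½·8.80795 ≈ 4.40398

m_a = 13.53, m_b = 10.37, m_c = 4.404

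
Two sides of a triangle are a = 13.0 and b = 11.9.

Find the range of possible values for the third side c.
Triangle inequality: |a − b| < c < a + b
|a − b| = |13.0 − 11.9| = 1.1
a + b = 13.0 + 11.9 = 24.9

1.1 < c < 24.9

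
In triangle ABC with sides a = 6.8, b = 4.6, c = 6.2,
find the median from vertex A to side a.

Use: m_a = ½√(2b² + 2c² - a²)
m_a = ½√(2·4.6² + 2·6.2² − 6.8²) = ½√(2·21.16 + 2·38.44 − 46.24) = ½√(42.32 + 76.88 − 46.24) = ½√72.96
√72.96 ≈ 8.54166, so m_a ≈ 4.27083

m_a = 4.271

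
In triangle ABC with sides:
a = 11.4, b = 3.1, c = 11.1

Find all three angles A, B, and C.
Law of cosines for each angle (a² = 129.96, b² = 9.61, c² = 123.21):
cos(A) = (b² + c² − a²)/(2bc) = (9.61 + 123.21 − 129.96)/(2·3.1·11.1) = 2.86/68.82 ≈ 0.0415577  ⇒  A ≈ 87.6182°
cos(B) = (a² + c² − b²)/(2ac) = (129.96 + 123.21 − 9.61)/(2·11.4·11.1) = 243.56/253.08 ≈ 0.962383  ⇒  B ≈ 15.7651°
cos(C) = (a² + b² − c²)/(2ab) = (129.96 + 9.61 − 123.21)/(2·11.4·3.1) = 16.36/70.68 ≈ 0.231466  ⇒  C ≈ 76.6166°
Check: A + B + C ≈ 180°

A = 87.62°, B = 15.77°, C = 76.62°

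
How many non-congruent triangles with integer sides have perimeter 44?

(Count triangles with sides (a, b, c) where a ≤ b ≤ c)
Let a ≤ b ≤ c with a + b + c = 44. The only binding inequality is a + b > c, i.e. 44 − c > c, so c < 44/2; and c ≥ 44/3 since c is the largest side.
So 15 ≤ c ≤ 21. For each c, b runs from ⌈(44 − c)/2⌉ up to c (then a = 44 − b − c satisfies 1 ≤ a ≤ b automatically), giving c − ⌈(44 − c)/2⌉ + 1 choices.
Summing over c: 1 + 3 + 4 + 6 + 7 + 9 + 10 = 40
Check (closed form: nearest integer to p²/48 for even p, (p+3)²/48 for odd p): 44²/48 = 1936/48 ≈ 40.33 → 40

40 triangles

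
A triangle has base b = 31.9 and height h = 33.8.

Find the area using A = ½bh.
A = ½·b·h = ½·31.9·33.8 = ½·1078.22 = 539.11

Area = 539.11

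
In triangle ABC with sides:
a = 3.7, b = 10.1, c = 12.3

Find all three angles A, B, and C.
Law of cosines for each angle (a² = 13.69, b² = 102.01, c² = 151.29):
cos(A) = (b² + c² − a²)/(2bc) = (102.01 + 151.29 − 13.69)/(2·10.1·12.3) = 239.61/248.46 ≈ 0.964381  ⇒  A ≈ 15.3383°
cos(B) = (a² + c² − b²)/(2ac) = (13.69 + 151.29 − 102.01)/(2·3.7·12.3) = 62.97/91.02 ≈ 0.691826  ⇒  B ≈ 46.2252°
cos(C) = (a² + b² − c²)/(2ab) = (13.69 + 102.01 − 151.29)/(2·3.7·10.1) = -35.59/74.74 ≈ -0.476184  ⇒  C ≈ 118.436°
Check: A + B + C ≈ 180°

A = 15.34°, B = 46.23°, C = 118.4°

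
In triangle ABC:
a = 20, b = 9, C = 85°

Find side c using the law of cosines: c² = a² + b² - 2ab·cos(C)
c² = 20² + 9² − 2·20·9·cos(85°)
cos(85°) ≈ 0.0871557
c² ≈ 400 + 81 − 360·(0.0871557) ≈ 481 − 31.3761 ≈ 449.624
c ≈ √449.624 ≈ 21.2043

c = 21.2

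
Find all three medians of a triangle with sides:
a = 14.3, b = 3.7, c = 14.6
Median formula: m_a = ½√(2b² + 2c² − a²) (and cyclically). a² = 204.49, b² = 13.69, c² = 213.16.
m_a = ½√(2·13.69 + 2·213.16 − 204.49) = ½√249.21 ≈ ½·15.7864 ≈ 7.89319
m_b = ½√(2·204.49 + 2·213.16 − 13.69) = ½√821.61 ≈ ½·28.6637 ≈ 14.3319
m_c = ½√(2·204.49 + 2·13.69 − 213.16) = ½√223.2 ≈ ½·14.9399 ≈ 7.46994

m_a = 7.893, m_b = 14.33, m_c = 7.47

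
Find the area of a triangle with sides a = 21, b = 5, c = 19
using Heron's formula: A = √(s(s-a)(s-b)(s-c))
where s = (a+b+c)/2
s = (21 + 5 + 19)/2 = 45/2 = 22.5
s − a = 1.5, s − b = 17.5, s − c = 3.5
s(s−a)(s−b)(s−c) = 22.5·1.5·17.5·3.5 = 2067.1875
Area = √2067.1875 ≈ 45.4663

s = 22.5, Area = 45.47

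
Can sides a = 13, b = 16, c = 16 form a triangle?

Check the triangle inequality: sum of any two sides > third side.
a + b vs c: 13 + 16 = 29 > 16  ✓
a + c vs b: 13 + 16 = 29 > 16  ✓
b + c vs a: 16 + 16 = 32 > 13  ✓

Yes, triangle inequality satisfied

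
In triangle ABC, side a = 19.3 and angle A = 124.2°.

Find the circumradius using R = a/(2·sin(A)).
R = a/(2·sin(A)) = 19.3/(2·sin(124.2°))
sin(124.2°) ≈ 0.827081
R ≈ 19.3/(2·0.827081) = 19.3/1.65416 ≈ 11.6675

R = 11.67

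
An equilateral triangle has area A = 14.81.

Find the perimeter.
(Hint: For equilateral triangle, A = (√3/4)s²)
A = (√3/4)s²  ⇒  s² = 4A/√3 = 4·14.81/√3 = 59.24/1.73205 ≈ 34.2022
s ≈ √34.2022 ≈ 5.84827
Perimeter = 3s ≈ 3·5.84827 ≈ 17.5448

Perimeter = 17.54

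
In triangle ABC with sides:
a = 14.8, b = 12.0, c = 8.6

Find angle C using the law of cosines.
c² = a² + b² − 2ab·cos(C)  ⇒  cos(C) = (a² + b² − c²)/(2ab)
cos(C) = (14.8² + 12.0² − 8.6²)/(2·14.8·12.0) = (219.04 + 144 − 73.96)/355.2 = 289.08/355.2 ≈ 0.813851
C = arccos(0.813851) ≈ 35.5261°

C = 35.53°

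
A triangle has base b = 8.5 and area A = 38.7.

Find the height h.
A = ½·b·h  ⇒  h = 2A/b = 2·38.7/8.5 = 77.4/8.5 ≈ 9.10588

h = 9.106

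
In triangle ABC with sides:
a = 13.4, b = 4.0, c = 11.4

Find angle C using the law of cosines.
c² = a² + b² − 2ab·cos(C)  ⇒  cos(C) = (a² + b² − c²)/(2ab)
cos(C) = (13.4² + 4.0² − 11.4²)/(2·13.4·4.0) = (179.56 + 16 − 129.96)/107.2 = 65.6/107.2 ≈ 0.61194
C = arccos(0.61194) ≈ 52.2701°

C = 52.27°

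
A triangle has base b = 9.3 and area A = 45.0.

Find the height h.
A = ½·b·h  ⇒  h = 2A/b = 2·45.0/9.3 = 90/9.3 ≈ 9.67742

h = 9.677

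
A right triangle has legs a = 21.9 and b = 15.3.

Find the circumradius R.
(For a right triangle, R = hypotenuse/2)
Hypotenuse c = √(a² + b²) = √(479.61 + 234.09) = √713.7 ≈ 26.7152
R = c/2 ≈ 26.7152/2 ≈ 13.3576

R = 13.36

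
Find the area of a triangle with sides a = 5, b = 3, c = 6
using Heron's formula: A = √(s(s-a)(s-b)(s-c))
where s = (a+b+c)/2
s = (5 + 3 + 6)/2 = 14/2 = 7
s − a = 2, s − b = 4, s − c = 1
s(s−a)(s−b)(s−c) = 7·2·4·1 = 56
Area = √56 ≈ 7.48331

s = 7.0, Area = 7.483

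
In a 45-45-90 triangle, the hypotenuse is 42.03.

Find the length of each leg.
In a 45-45-90 triangle hypotenuse = leg·√2, so leg = hypotenuse/√2.
Leg = 42.03/√2 ≈ 42.03/1.41421 ≈ 29.7197

Each leg = 29.72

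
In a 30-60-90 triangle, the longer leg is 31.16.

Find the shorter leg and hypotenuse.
In a 30-60-90 triangle the sides are in ratio 1 : √3 : 2, so short leg = long leg/√3 and hypotenuse = 2·(short leg).
Short leg = 31.16/√3 ≈ 31.16/1.73205 ≈ 17.9902
Hypotenuse = 2·17.9902 ≈ 35.9805

Short leg = 17.99, Hypotenuse = 35.98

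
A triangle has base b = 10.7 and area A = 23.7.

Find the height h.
A = ½·b·h  ⇒  h = 2A/b = 2·23.7/10.7 = 47.4/10.7 ≈ 4.42991

h = 4.43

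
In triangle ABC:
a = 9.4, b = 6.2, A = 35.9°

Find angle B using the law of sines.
a/sin(A) = b/sin(B)  ⇒  sin(B) = b·sin(A)/a = 6.2·sin(35.9°)/9.4
sin(35.9°) ≈ 0.586372
sin(B) ≈ 6.2·0.586372/9.4 ≈ 3.63551/9.4 ≈ 0.386756
B = arcsin(0.386756) ≈ 22.7528°
(Since b ≤ a we need B ≤ A, so the obtuse alternative 180° − 22.7528° ≈ 157.247° is rejected.)

B = 22.75°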